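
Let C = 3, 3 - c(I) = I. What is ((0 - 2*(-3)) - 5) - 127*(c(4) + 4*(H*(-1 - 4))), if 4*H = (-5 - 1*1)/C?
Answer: -1142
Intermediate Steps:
c(I) = 3 - I
H = -1/2 (H = ((-5 - 1*1)/3)/4 = ((-5 - 1)*(1/3))/4 = (-6*1/3)/4 = (1/4)*(-2) = -1/2 ≈ -0.50000)
((0 - 2*(-3)) - 5) - 127*(c(4) + 4*(H*(-1 - 4))) = ((0 - 2*(-3)) - 5) - 127*((3 - 1*4) + 4*(-(-1 - 4)/2)) = ((0 + 6) - 5) - 127*((3 - 4) + 4*(-1/2*(-5))) = (6 - 5) - 127*(-1 + 4*(5/2)) = 1 - 127*(-1 + 10) = 1 - 127*9 = 1 - 1143 = -1142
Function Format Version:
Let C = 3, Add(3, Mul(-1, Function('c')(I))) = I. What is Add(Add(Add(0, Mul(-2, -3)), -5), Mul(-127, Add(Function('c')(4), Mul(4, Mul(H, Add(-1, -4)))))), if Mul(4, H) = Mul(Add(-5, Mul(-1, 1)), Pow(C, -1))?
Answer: -1142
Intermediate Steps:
Function('c')(I) = Add(3, Mul(-1, I))
H = Rational(-1, 2) (H = Mul(Rational(1, 4), Mul(Add(-5, Mul(-1, 1)), Pow(3, -1))) = Mul(Rational(1, 4), Mul(Add(-5, -1), Rational(1, 3))) = Mul(Rational(1, 4), Mul(-6, Rational(1, 3))) = Mul(Rational(1, 4), -2) = Rational(-1, 2) ≈ -0.50000)
Add(Add(Add(0, Mul(-2, -3)), -5), Mul(-127, Add(Function('c')(4), Mul(4, Mul(H, Add(-1, -4)))))) = Add(Add(Add(0, Mul(-2, -3)), -5), Mul(-127, Add(Add(3, Mul(-1, 4)), Mul(4, Mul(Rational(-1, 2), Add(-1, -4)))))) = Add(Add(Add(0, 6), -5), Mul(-127, Add(Add(3, -4), Mul(4, Mul(Rational(-1, 2), -5))))) = Add(Add(6, -5), Mul(-127, Add(-1, Mul(4, Rational(5, 2))))) = Add(1, Mul(-127, Add(-1, 10))) = Add(1, Mul(-127, 9)) = Add(1, -1143) = -1142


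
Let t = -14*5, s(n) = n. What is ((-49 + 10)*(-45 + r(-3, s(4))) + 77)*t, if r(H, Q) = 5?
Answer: -114590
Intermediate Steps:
t = -70
((-49 + 10)*(-45 + r(-3, s(4))) + 77)*t = ((-49 + 10)*(-45 + 5) + 77)*(-70) = (-39*(-40) + 77)*(-70) = (1560 + 77)*(-70) = 1637*(-70) = -114590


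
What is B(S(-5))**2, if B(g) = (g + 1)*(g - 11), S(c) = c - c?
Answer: 121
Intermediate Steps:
S(c) = 0
B(g) = (1 + g)*(-11 + g)
B(S(-5))**2 = (-11 + 0**2 - 10*0)**2 = (-11 + 0 + 0)**2 = (-11)**2 = 121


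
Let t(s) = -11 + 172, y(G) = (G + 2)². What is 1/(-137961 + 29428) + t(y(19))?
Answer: 17473812/108533 ≈ 161.00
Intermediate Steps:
y(G) = (2 + G)²
t(s) = 161
1/(-137961 + 29428) + t(y(19)) = 1/(-137961 + 29428) + 161 = 1/(-108533) + 161 = -1/108533 + 161 = 17473812/108533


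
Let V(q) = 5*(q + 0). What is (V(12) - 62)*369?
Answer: -738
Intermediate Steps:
V(q) = 5*q
(V(12) - 62)*369 = (5*12 - 62)*369 = (60 - 62)*369 = -2*369 = -738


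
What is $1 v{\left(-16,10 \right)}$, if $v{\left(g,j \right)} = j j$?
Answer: $100$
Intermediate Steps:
$v{\left(g,j \right)} = j^{2}$
$1 v{\left(-16,10 \right)} = 1 \cdot 10^{2} = 1 \cdot 100 = 100$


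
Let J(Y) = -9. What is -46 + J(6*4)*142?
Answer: -1324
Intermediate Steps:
-46 + J(6*4)*142 = -46 - 9*142 = -46 - 1278 = -1324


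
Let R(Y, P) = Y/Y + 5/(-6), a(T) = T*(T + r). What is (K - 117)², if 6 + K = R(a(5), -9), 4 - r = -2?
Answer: 543169/36 ≈ 15088.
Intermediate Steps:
r = 6 (r = 4 - 1*(-2) = 4 + 2 = 6)
a(T) = T*(6 + T) (a(T) = T*(T + 6) = T*(6 + T))
R(Y, P) = ⅙ (R(Y, P) = 1 + 5*(-⅙) = 1 - ⅚ = ⅙)
K = -35/6 (K = -6 + ⅙ = -35/6 ≈ -5.8333)
(K - 117)² = (-35/6 - 117)² = (-737/6)² = 543169/36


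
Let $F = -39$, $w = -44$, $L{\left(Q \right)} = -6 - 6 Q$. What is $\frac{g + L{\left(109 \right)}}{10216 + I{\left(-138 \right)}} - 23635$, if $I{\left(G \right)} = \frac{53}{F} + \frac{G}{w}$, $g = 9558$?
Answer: $- \frac{207196936171}{8766853} \approx -23634.0$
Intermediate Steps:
$I{\left(G \right)} = - \frac{53}{39} - \frac{G}{44}$ ($I{\left(G \right)} = \frac{53}{-39} + \frac{G}{-44} = 53 \left(- \frac{1}{39}\right) + G \left(- \frac{1}{44}\right) = - \frac{53}{39} - \frac{G}{44}$)
$\frac{g + L{\left(109 \right)}}{10216 + I{\left(-138 \right)}} - 23635 = \frac{9558 - 660}{10216 - - \frac{1525}{858}} - 23635 = \frac{9558 - 660}{10216 + \left(- \frac{53}{39} + \frac{69}{22}\right)} - 23635 = \frac{9558 - 660}{10216 + \frac{1525}{858}} - 23635 = \frac{8898}{\frac{8766853}{858}} - 23635 = 8898 \cdot \frac{858}{8766853} - 23635 = \frac{7634484}{8766853} - 23635 = - \frac{207196936171}{8766853}$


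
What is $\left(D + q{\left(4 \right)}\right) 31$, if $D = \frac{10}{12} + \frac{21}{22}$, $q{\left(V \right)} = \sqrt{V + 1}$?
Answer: $\frac{1829}{33} + 31 \sqrt{5} \approx 124.74$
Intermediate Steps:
$q{\left(V \right)} = \sqrt{1 + V}$
$D = \frac{59}{33}$ ($D = 10 \cdot \frac{1}{12} + 21 \cdot \frac{1}{22} = \frac{5}{6} + \frac{21}{22} = \frac{59}{33} \approx 1.7879$)
$\left(D + q{\left(4 \right)}\right) 31 = \left(\frac{59}{33} + \sqrt{1 + 4}\right) 31 = \left(\frac{59}{33} + \sqrt{5}\right) 31 = \frac{1829}{33} + 31 \sqrt{5}$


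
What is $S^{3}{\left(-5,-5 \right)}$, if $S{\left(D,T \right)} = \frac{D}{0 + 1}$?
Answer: $-125$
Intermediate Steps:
$S{\left(D,T \right)} = D$ ($S{\left(D,T \right)} = \frac{D}{1} = D 1 = D$)
$S^{3}{\left(-5,-5 \right)} = \left(-5\right)^{3} = -125$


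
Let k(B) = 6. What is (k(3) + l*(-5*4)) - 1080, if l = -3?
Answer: -1014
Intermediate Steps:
(k(3) + l*(-5*4)) - 1080 = (6 - (-15)*4) - 1080 = (6 - 3*(-20)) - 1080 = (6 + 60) - 1080 = 66 - 1080 = -1014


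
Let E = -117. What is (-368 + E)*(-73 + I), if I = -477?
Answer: 266750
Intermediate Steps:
(-368 + E)*(-73 + I) = (-368 - 117)*(-73 - 477) = -485*(-550) = 266750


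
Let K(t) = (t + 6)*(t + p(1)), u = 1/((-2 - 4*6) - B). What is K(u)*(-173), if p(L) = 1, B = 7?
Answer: -1090592/1089 ≈ -1001.5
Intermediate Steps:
u = -1/33 (u = 1/((-2 - 4*6) - 1*7) = 1/((-2 - 24) - 7) = 1/(-26 - 7) = 1/(-33) = -1/33 ≈ -0.030303)
K(t) = (1 + t)*(6 + t) (K(t) = (t + 6)*(t + 1) = (6 + t)*(1 + t) = (1 + t)*(6 + t))
K(u)*(-173) = (6 + (-1/33)² + 7*(-1/33))*(-173) = (6 + 1/1089 - 7/33)*(-173) = (6304/1089)*(-173) = -1090592/1089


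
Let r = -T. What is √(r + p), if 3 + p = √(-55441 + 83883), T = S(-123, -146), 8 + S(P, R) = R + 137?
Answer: √(14 + √28442) ≈ 13.515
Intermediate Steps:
S(P, R) = 129 + R (S(P, R) = -8 + (R + 137) = -8 + (137 + R) = 129 + R)
T = -17 (T = 129 - 146 = -17)
r = 17 (r = -1*(-17) = 17)
p = -3 + √28442 (p = -3 + √(-55441 + 83883) = -3 + √28442 ≈ 165.65)
√(r + p) = √(17 + (-3 + √28442)) = √(14 + √28442)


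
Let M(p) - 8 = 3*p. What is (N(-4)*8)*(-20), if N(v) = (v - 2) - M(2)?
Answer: 3200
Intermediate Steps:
M(p) = 8 + 3*p
N(v) = -16 + v (N(v) = (v - 2) - (8 + 3*2) = (-2 + v) - (8 + 6) = (-2 + v) - 1*14 = (-2 + v) - 14 = -16 + v)
(N(-4)*8)*(-20) = ((-16 - 4)*8)*(-20) = -20*8*(-20) = -160*(-20) = 3200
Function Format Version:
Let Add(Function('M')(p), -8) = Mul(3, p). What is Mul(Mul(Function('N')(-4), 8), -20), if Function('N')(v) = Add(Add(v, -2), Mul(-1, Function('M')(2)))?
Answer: 3200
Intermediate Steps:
Function('M')(p) = Add(8, Mul(3, p))
Function('N')(v) = Add(-16, v) (Function('N')(v) = Add(Add(v, -2), Mul(-1, Add(8, Mul(3, 2)))) = Add(Add(-2, v), Mul(-1, Add(8, 6))) = Add(Add(-2, v), Mul(-1, 14)) = Add(Add(-2, v), -14) = Add(-16, v))
Mul(Mul(Function('N')(-4), 8), -20) = Mul(Mul(Add(-16, -4), 8), -20) = Mul(Mul(-20, 8), -20) = Mul(-160, -20) = 3200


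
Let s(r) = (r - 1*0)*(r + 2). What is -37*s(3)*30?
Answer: -16650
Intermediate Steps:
s(r) = r*(2 + r) (s(r) = (r + 0)*(2 + r) = r*(2 + r))
-37*s(3)*30 = -111*(2 + 3)*30 = -111*5*30 = -37*15*30 = -555*30 = -16650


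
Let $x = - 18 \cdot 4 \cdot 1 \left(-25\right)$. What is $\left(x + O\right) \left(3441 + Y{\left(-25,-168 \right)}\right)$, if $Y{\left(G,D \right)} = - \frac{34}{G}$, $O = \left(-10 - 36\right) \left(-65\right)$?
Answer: $\frac{82444522}{5} \approx 1.6489 \cdot 10^{7}$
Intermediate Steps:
$O = 2990$ ($O = \left(-46\right) \left(-65\right) = 2990$)
$x = 1800$ ($x = \left(-18\right) 4 \left(-25\right) = \left(-72\right) \left(-25\right) = 1800$)
$\left(x + O\right) \left(3441 + Y{\left(-25,-168 \right)}\right) = \left(1800 + 2990\right) \left(3441 - \frac{34}{-25}\right) = 4790 \left(3441 - - \frac{34}{25}\right) = 4790 \left(3441 + \frac{34}{25}\right) = 4790 \cdot \frac{86059}{25} = \frac{82444522}{5}$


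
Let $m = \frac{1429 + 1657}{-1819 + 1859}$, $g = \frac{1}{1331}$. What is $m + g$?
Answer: $\frac{2053753}{26620} \approx 77.151$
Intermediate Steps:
$g = \frac{1}{1331} \approx 0.00075131$
$m = \frac{1543}{20}$ ($m = \frac{3086}{40} = 3086 \cdot \frac{1}{40} = \frac{1543}{20} \approx 77.15$)
$m + g = \frac{1543}{20} + \frac{1}{1331} = \frac{2053753}{26620}$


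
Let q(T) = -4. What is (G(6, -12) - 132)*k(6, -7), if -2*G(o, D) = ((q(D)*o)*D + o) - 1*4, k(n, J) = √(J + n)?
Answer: -277*I ≈ -277.0*I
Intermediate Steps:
G(o, D) = 2 - o/2 + 2*D*o (G(o, D) = -(((-4*o)*D + o) - 1*4)/2 = -((-4*D*o + o) - 4)/2 = -((o - 4*D*o) - 4)/2 = -(-4 + o - 4*D*o)/2 = 2 - o/2 + 2*D*o)
(G(6, -12) - 132)*k(6, -7) = ((2 - ½*6 + 2*(-12)*6) - 132)*√(-7 + 6) = ((2 - 3 - 144) - 132)*√(-1) = (-145 - 132)*I = -277*I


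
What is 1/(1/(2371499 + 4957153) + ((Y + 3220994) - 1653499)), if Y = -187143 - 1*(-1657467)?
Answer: 7328652/22263118289989 ≈ 3.2918e-7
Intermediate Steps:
Y = 1470324 (Y = -187143 + 1657467 = 1470324)
1/(1/(2371499 + 4957153) + ((Y + 3220994) - 1653499)) = 1/(1/(2371499 + 4957153) + ((1470324 + 3220994) - 1653499)) = 1/(1/7328652 + (4691318 - 1653499)) = 1/(1/7328652 + 3037819) = 1/(22263118289989/7328652) = 7328652/22263118289989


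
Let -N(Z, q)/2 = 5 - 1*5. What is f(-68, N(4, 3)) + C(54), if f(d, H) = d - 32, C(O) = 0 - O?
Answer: -154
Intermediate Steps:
N(Z, q) = 0 (N(Z, q) = -2*(5 - 1*5) = -2*(5 - 5) = -2*0 = 0)
C(O) = -O
f(d, H) = -32 + d
f(-68, N(4, 3)) + C(54) = (-32 - 68) - 1*54 = -100 - 54 = -154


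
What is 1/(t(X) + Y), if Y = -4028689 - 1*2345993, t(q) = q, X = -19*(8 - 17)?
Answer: -1/6374511 ≈ -1.5687e-7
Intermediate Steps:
X = 171 (X = -19*(-9) = 171)
Y = -6374682 (Y = -4028689 - 2345993 = -6374682)
1/(t(X) + Y) = 1/(171 - 6374682) = 1/(-6374511) = -1/6374511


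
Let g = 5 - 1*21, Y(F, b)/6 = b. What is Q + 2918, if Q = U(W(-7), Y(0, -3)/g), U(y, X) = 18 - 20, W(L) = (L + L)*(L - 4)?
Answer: 2916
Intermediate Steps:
Y(F, b) = 6*b
W(L) = 2*L*(-4 + L) (W(L) = (2*L)*(-4 + L) = 2*L*(-4 + L))
g = -16 (g = 5 - 21 = -16)
U(y, X) = -2
Q = -2
Q + 2918 = -2 + 2918 = 2916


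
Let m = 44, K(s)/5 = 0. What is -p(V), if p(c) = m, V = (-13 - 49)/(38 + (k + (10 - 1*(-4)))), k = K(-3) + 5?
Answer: -44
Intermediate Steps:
K(s) = 0 (K(s) = 5*0 = 0)
k = 5 (k = 0 + 5 = 5)
V = -62/57 (V = (-13 - 49)/(38 + (5 + (10 - 1*(-4)))) = -62/(38 + (5 + (10 + 4))) = -62/(38 + (5 + 14)) = -62/(38 + 19) = -62/57 ≈ -1.0877)
p(c) = 44
-p(V) = -1*44 = -44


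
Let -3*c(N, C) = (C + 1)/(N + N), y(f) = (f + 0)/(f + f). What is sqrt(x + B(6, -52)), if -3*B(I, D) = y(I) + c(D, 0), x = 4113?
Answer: sqrt(100089886)/156 ≈ 64.131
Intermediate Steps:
y(f) = 1/2 (y(f) = f/((2*f)) = f*(1/(2*f)) = 1/2)
c(N, C) = -(1 + C)/(6*N) (c(N, C) = -(C + 1)/(3*(N + N)) = -(1 + C)/(3*(2*N)) = -(1 + C)*1/(2*N)/3 = -(1 + C)/(6*N))
B(I, D) = -1/6 + 1/(18*D) (B(I, D) = -(1/2 + (-1 - 1*0)/(6*D))/3 = -(1/2 + (-1 + 0)/(6*D))/3 = -(1/2 + (1/6)*(-1)/D)/3 = -(1/2 - 1/(6*D))/3 = -1/6 + 1/(18*D))
sqrt(x + B(6, -52)) = sqrt(4113 + (1/18)*(1 - 3*(-52))/(-52)) = sqrt(4113 + (1/18)*(-1/52)*(1 + 156)) = sqrt(4113 + (1/18)*(-1/52)*157) = sqrt(4113 - 157/936) = sqrt(3849611/936) = sqrt(100089886)/156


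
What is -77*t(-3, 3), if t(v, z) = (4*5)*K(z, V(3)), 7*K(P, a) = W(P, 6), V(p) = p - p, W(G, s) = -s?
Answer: 1320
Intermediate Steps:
V(p) = 0
K(P, a) = -6/7 (K(P, a) = (-1*6)/7 = (⅐)*(-6) = -6/7)
t(v, z) = -120/7 (t(v, z) = (4*5)*(-6/7) = 20*(-6/7) = -120/7)
-77*t(-3, 3) = -77*(-120/7) = 1320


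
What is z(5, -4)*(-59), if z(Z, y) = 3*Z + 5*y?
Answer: 295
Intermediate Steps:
z(5, -4)*(-59) = (3*5 + 5*(-4))*(-59) = (15 - 20)*(-59) = -5*(-59) = 295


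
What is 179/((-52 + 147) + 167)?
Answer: 179/262 ≈ 0.68321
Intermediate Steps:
179/((-52 + 147) + 167) = 179/(95 + 167) = 179/262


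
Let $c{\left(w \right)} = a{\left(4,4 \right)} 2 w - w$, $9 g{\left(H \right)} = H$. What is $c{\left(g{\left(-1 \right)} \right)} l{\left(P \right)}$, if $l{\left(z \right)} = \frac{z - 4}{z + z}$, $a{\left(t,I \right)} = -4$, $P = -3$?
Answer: $\frac{7}{6} \approx 1.1667$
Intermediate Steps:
$g{\left(H \right)} = \frac{H}{9}$
$l{\left(z \right)} = \frac{-4 + z}{2 z}$
$c{\left(w \right)} = - 9 w$ ($c{\left(w \right)} = \left(-4\right) 2 w - w = - 8 w - w = - 9 w$)
$c{\left(g{\left(-1 \right)} \right)} l{\left(P \right)} = - 9 \cdot \frac{1}{9} \left(-1\right) \frac{-4 - 3}{2 \left(-3\right)} = \left(-9\right) \left(- \frac{1}{9}\right) \frac{1}{2} \left(- \frac{1}{3}\right) \left(-7\right) = 1 \cdot \frac{7}{6} = \frac{7}{6}$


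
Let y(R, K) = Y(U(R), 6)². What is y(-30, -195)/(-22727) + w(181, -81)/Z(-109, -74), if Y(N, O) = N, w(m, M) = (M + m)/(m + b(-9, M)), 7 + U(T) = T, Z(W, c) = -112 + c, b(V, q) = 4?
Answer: -4937999/78203607 ≈ -0.063143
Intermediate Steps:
U(T) = -7 + T
w(m, M) = (M + m)/(4 + m) (w(m, M) = (M + m)/(m + 4) = (M + m)/(4 + m))
y(R, K) = (-7 + R)²
y(-30, -195)/(-22727) + w(181, -81)/Z(-109, -74) = (-7 - 30)²/(-22727) + ((-81 + 181)/(4 + 181))/(-112 - 74) = (-37)²*(-1/22727) + (100/185)/(-186) = 1369*(-1/22727) + ((1/185)*100)*(-1/186) = -1369/22727 + (20/37)*(-1/186) = -1369/22727 - 10/3441 = -4937999/78203607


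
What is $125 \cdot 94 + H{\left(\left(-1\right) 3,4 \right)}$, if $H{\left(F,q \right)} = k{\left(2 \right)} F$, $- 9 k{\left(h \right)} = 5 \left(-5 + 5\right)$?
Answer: $11750$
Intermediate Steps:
$k{\left(h \right)} = 0$ ($k{\left(h \right)} = - \frac{5 \left(-5 + 5\right)}{9} = - \frac{5 \cdot 0}{9} = \left(- \frac{1}{9}\right) 0 = 0$)
$H{\left(F,q \right)} = 0$ ($H{\left(F,q \right)} = 0 F = 0$)
$125 \cdot 94 + H{\left(\left(-1\right) 3,4 \right)} = 125 \cdot 94 + 0 = 11750 + 0 = 11750$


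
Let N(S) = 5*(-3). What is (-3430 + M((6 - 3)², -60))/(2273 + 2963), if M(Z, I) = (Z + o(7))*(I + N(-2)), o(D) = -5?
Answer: -1865/2618 ≈ -0.71238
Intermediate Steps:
N(S) = -15
M(Z, I) = (-15 + I)*(-5 + Z) (M(Z, I) = (Z - 5)*(I - 15) = (-5 + Z)*(-15 + I) = (-15 + I)*(-5 + Z))
(-3430 + M((6 - 3)², -60))/(2273 + 2963) = (-3430 + (75 - 15*(6 - 3)² - 5*(-60) - 60*(6 - 3)²))/(2273 + 2963) = (-3430 + (75 - 15*3² + 300 - 60*3²))/5236 = (-3430 + (75 - 15*9 + 300 - 60*9))*(1/5236) = (-3430 + (75 - 135 + 300 - 540))*(1/5236) = (-3430 - 300)*(1/5236) = -3730*1/5236 = -1865/2618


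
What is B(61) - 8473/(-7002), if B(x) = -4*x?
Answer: -1700015/7002 ≈ -242.79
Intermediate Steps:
B(61) - 8473/(-7002) = -4*61 - 8473/(-7002) = -244 - 8473*(-1/7002) = -244 + 8473/7002 = -1700015/7002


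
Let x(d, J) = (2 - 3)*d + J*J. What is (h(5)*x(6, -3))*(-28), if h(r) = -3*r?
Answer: 1260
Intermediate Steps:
x(d, J) = J**2 - d (x(d, J) = -d + J**2 = J**2 - d)
(h(5)*x(6, -3))*(-28) = ((-3*5)*((-3)**2 - 1*6))*(-28) = -15*(9 - 6)*(-28) = -15*3*(-28) = -45*(-28) = 1260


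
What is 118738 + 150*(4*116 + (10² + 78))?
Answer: 215038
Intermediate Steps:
118738 + 150*(4*116 + (10² + 78)) = 118738 + 150*(464 + (100 + 78)) = 118738 + 150*(464 + 178) = 118738 + 150*642 = 118738 + 96300 = 215038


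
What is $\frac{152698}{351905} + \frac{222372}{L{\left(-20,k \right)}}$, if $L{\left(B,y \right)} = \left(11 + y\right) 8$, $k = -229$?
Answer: $- \frac{19496878337}{153430580} \approx -127.07$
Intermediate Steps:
$L{\left(B,y \right)} = 88 + 8 y$
$\frac{152698}{351905} + \frac{222372}{L{\left(-20,k \right)}} = \frac{152698}{351905} + \frac{222372}{88 + 8 \left(-229\right)} = 152698 \cdot \frac{1}{351905} + \frac{222372}{88 - 1832} = \frac{152698}{351905} + \frac{222372}{-1744} = \frac{152698}{351905} + 222372 \left(- \frac{1}{1744}\right) = \frac{152698}{351905} - \frac{55593}{436} = - \frac{19496878337}{153430580}$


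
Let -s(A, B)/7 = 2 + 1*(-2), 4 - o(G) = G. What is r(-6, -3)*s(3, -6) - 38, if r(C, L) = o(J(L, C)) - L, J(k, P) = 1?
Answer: -38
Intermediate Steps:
o(G) = 4 - G
s(A, B) = 0 (s(A, B) = -7*(2 + 1*(-2)) = -7*(2 - 2) = -7*0 = 0)
r(C, L) = 3 - L (r(C, L) = (4 - 1*1) - L = (4 - 1) - L = 3 - L)
r(-6, -3)*s(3, -6) - 38 = (3 - 1*(-3))*0 - 38 = (3 + 3)*0 - 38 = 6*0 - 38 = 0 - 38 = -38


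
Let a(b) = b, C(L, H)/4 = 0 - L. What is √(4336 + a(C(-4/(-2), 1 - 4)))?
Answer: 2*√1082 ≈ 65.788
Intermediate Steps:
C(L, H) = -4*L (C(L, H) = 4*(0 - L) = 4*(-L) = -4*L)
√(4336 + a(C(-4/(-2), 1 - 4))) = √(4336 - (-16)/(-2)) = √(4336 - (-16)*(-1)/2) = √(4336 - 4*2) = √(4336 - 8) = √4328 = 2*√1082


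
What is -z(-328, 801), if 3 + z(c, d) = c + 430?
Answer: -99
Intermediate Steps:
z(c, d) = 427 + c (z(c, d) = -3 + (c + 430) = -3 + (430 + c) = 427 + c)
-z(-328, 801) = -(427 - 328) = -1*99 = -99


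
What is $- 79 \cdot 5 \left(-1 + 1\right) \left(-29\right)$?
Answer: $0$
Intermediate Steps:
$- 79 \cdot 5 \left(-1 + 1\right) \left(-29\right) = - 79 \cdot 5 \cdot 0 \left(-29\right) = \left(-79\right) 0 \left(-29\right) = 0 \left(-29\right) = 0$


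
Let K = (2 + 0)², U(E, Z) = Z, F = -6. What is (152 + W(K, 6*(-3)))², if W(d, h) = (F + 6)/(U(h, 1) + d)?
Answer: 23104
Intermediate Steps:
K = 4 (K = 2² = 4)
W(d, h) = 0 (W(d, h) = (-6 + 6)/(1 + d) = 0/(1 + d) = 0)
(152 + W(K, 6*(-3)))² = (152 + 0)² = 152² = 23104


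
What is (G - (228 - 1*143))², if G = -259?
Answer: 118336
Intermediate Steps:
(G - (228 - 1*143))² = (-259 - (228 - 1*143))² = (-259 - (228 - 143))² = (-259 - 1*85)² = (-259 - 85)² = (-344)² = 118336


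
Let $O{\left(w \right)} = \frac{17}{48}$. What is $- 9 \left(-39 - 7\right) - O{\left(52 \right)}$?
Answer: $\frac{19855}{48} \approx 413.65$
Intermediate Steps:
$O{\left(w \right)} = \frac{17}{48}$ ($O{\left(w \right)} = 17 \cdot \frac{1}{48} = \frac{17}{48}$)
$- 9 \left(-39 - 7\right) - O{\left(52 \right)} = - 9 \left(-39 - 7\right) - \frac{17}{48} = \left(-9\right) \left(-46\right) - \frac{17}{48} = 414 - \frac{17}{48} = \frac{19855}{48}$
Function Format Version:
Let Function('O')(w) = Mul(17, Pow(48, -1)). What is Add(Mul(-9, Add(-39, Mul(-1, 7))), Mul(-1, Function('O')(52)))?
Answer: Rational(19855, 48) ≈ 413.65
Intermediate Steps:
Function('O')(w) = Rational(17, 48) (Function('O')(w) = Mul(17, Rational(1, 48)) = Rational(17, 48))
Add(Mul(-9, Add(-39, Mul(-1, 7))), Mul(-1, Function('O')(52))) = Add(Mul(-9, Add(-39, Mul(-1, 7))), Mul(-1, Rational(17, 48))) = Add(Mul(-9, Add(-39, -7)), Rational(-17, 48)) = Add(Mul(-9, -46), Rational(-17, 48)) = Add(414, Rational(-17, 48)) = Rational(19855, 48)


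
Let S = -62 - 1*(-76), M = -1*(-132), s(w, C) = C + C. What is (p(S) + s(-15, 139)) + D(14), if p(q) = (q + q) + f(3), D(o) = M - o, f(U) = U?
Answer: 427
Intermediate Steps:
s(w, C) = 2*C
M = 132
S = 14 (S = -62 + 76 = 14)
D(o) = 132 - o
p(q) = 3 + 2*q (p(q) = (q + q) + 3 = 2*q + 3 = 3 + 2*q)
(p(S) + s(-15, 139)) + D(14) = ((3 + 2*14) + 2*139) + (132 - 1*14) = ((3 + 28) + 278) + (132 - 14) = (31 + 278) + 118 = 309 + 118 = 427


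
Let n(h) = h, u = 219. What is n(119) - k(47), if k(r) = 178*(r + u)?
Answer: -47229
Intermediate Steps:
k(r) = 38982 + 178*r (k(r) = 178*(r + 219) = 178*(219 + r) = 38982 + 178*r)
n(119) - k(47) = 119 - (38982 + 178*47) = 119 - (38982 + 8366) = 119 - 1*47348 = 119 - 47348 = -47229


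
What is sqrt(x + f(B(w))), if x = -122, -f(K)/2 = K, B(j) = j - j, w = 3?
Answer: I*sqrt(122) ≈ 11.045*I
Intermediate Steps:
B(j) = 0
f(K) = -2*K
sqrt(x + f(B(w))) = sqrt(-122 - 2*0) = sqrt(-122 + 0) = sqrt(-122) = I*sqrt(122)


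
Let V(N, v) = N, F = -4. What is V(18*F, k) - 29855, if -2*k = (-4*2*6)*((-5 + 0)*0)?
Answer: -29927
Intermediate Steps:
k = 0 (k = --4*2*6*(-5 + 0)*0/2 = -(-8*6)*(-5*0)/2 = -(-24)*0 = -½*0 = 0)
V(18*F, k) - 29855 = 18*(-4) - 29855 = -72 - 29855 = -29927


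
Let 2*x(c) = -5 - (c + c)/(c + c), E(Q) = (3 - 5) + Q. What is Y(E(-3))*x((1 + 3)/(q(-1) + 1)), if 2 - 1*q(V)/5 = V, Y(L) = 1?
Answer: -3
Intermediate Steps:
E(Q) = -2 + Q
q(V) = 10 - 5*V
x(c) = -3 (x(c) = (-5 - (c + c)/(c + c))/2 = (-5 - 2*c/(2*c))/2 = (-5 - 2*c*1/(2*c))/2 = (-5 - 1*1)/2 = (-5 - 1)/2 = (1/2)*(-6) = -3)
Y(E(-3))*x((1 + 3)/(q(-1) + 1)) = 1*(-3) = -3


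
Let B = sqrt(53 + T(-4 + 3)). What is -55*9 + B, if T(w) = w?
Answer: -495 + 2*sqrt(13) ≈ -487.79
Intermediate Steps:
B = 2*sqrt(13) (B = sqrt(53 + (-4 + 3)) = sqrt(53 - 1) = sqrt(52) = 2*sqrt(13) ≈ 7.2111)
-55*9 + B = -55*9 + 2*sqrt(13) = -495 + 2*sqrt(13)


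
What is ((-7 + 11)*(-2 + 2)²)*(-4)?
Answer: 0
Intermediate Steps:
((-7 + 11)*(-2 + 2)²)*(-4) = (4*0²)*(-4) = (4*0)*(-4) = 0*(-4) = 0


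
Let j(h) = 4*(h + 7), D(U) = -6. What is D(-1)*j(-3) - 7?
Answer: -103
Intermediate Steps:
j(h) = 28 + 4*h (j(h) = 4*(7 + h) = 28 + 4*h)
D(-1)*j(-3) - 7 = -6*(28 + 4*(-3)) - 7 = -6*(28 - 12) - 7 = -6*16 - 7 = -96 - 7 = -103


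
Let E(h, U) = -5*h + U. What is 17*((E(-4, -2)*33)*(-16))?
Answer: -161568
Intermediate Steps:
E(h, U) = U - 5*h
17*((E(-4, -2)*33)*(-16)) = 17*(((-2 - 5*(-4))*33)*(-16)) = 17*(((-2 + 20)*33)*(-16)) = 17*((18*33)*(-16)) = 17*(594*(-16)) = 17*(-9504) = -161568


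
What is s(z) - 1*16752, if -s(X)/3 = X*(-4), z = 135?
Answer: -15132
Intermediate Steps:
s(X) = 12*X (s(X) = -3*X*(-4) = -(-12)*X = 12*X)
s(z) - 1*16752 = 12*135 - 1*16752 = 1620 - 16752 = -15132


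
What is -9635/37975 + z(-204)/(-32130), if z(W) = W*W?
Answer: -35293/22785 ≈ -1.5490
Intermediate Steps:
z(W) = W²
-9635/37975 + z(-204)/(-32130) = -9635/37975 + (-204)²/(-32130) = -9635*1/37975 + 41616*(-1/32130) = -1927/7595 - 136/105 = -35293/22785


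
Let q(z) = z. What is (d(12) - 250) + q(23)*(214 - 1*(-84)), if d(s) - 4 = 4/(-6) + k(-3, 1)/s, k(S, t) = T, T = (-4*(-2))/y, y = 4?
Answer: 13215/2 ≈ 6607.5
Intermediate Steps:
T = 2 (T = -4*(-2)/4 = 8*(¼) = 2)
k(S, t) = 2
d(s) = 10/3 + 2/s (d(s) = 4 + (4/(-6) + 2/s) = 4 + (4*(-⅙) + 2/s) = 4 + (-⅔ + 2/s) = 10/3 + 2/s)
(d(12) - 250) + q(23)*(214 - 1*(-84)) = ((10/3 + 2/12) - 250) + 23*(214 - 1*(-84)) = ((10/3 + 2*(1/12)) - 250) + 23*(214 + 84) = ((10/3 + ⅙) - 250) + 23*298 = (7/2 - 250) + 6854 = -493/2 + 6854 = 13215/2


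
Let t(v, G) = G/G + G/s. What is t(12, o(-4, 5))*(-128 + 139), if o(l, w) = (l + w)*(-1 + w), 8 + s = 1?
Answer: 33/7 ≈ 4.7143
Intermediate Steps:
s = -7 (s = -8 + 1 = -7)
o(l, w) = (-1 + w)*(l + w)
t(v, G) = 1 - G/7 (t(v, G) = G/G + G/(-7) = 1 + G*(-⅐) = 1 - G/7)
t(12, o(-4, 5))*(-128 + 139) = (1 - (5² - 1*(-4) - 1*5 - 4*5)/7)*(-128 + 139) = (1 - (25 + 4 - 5 - 20)/7)*11 = (1 - ⅐*4)*11 = (1 - 4/7)*11 = (3/7)*11 = 33/7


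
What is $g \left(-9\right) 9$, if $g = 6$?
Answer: $-486$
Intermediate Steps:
$g \left(-9\right) 9 = 6 \left(-9\right) 9 = \left(-54\right) 9 = -486$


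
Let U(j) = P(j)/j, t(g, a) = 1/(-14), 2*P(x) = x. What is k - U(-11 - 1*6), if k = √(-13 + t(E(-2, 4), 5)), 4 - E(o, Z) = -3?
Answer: -½ + I*√2562/14 ≈ -0.5 + 3.6154*I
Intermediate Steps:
E(o, Z) = 7 (E(o, Z) = 4 - 1*(-3) = 4 + 3 = 7)
P(x) = x/2
t(g, a) = -1/14
U(j) = ½ (U(j) = (j/2)/j = ½)
k = I*√2562/14 (k = √(-13 - 1/14) = √(-183/14) = I*√2562/14 ≈ 3.6154*I)
k - U(-11 - 1*6) = I*√2562/14 - 1*½ = I*√2562/14 - ½ = -½ + I*√2562/14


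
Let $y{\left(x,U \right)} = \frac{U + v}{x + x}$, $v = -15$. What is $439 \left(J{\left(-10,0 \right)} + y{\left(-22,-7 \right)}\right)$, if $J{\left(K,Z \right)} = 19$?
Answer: $\frac{17121}{2} \approx 8560.5$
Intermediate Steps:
$y{\left(x,U \right)} = \frac{-15 + U}{2 x}$ ($y{\left(x,U \right)} = \frac{U - 15}{x + x} = \frac{-15 + U}{2 x}$)
$439 \left(J{\left(-10,0 \right)} + y{\left(-22,-7 \right)}\right) = 439 \left(19 + \frac{-15 - 7}{2 \left(-22\right)}\right) = 439 \left(19 + \frac{1}{2} \left(- \frac{1}{22}\right) \left(-22\right)\right) = 439 \left(19 + \frac{1}{2}\right) = 439 \cdot \frac{39}{2} = \frac{17121}{2}$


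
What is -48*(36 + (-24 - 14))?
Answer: 96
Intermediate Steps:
-48*(36 + (-24 - 14)) = -48*(36 - 38) = -48*(-2) = 96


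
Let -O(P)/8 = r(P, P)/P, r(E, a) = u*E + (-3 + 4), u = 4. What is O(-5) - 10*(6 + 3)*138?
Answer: -62252/5 ≈ -12450.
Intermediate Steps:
r(E, a) = 1 + 4*E (r(E, a) = 4*E + (-3 + 4) = 4*E + 1 = 1 + 4*E)
O(P) = -8*(1 + 4*P)/P
O(-5) - 10*(6 + 3)*138 = (-32 - 8/(-5)) - 10*(6 + 3)*138 = (-32 - 8*(-⅕)) - 10*9*138 = (-32 + 8/5) - 5*18*138 = -152/5 - 90*138 = -152/5 - 12420 = -62252/5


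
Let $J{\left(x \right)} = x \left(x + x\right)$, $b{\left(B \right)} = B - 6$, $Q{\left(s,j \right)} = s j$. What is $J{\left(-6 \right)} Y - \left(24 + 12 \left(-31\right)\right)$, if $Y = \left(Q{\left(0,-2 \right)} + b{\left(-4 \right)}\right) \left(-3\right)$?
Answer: $2508$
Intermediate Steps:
$Q{\left(s,j \right)} = j s$
$b{\left(B \right)} = -6 + B$ ($b{\left(B \right)} = B - 6 = -6 + B$)
$J{\left(x \right)} = 2 x^{2}$ ($J{\left(x \right)} = x 2 x = 2 x^{2}$)
$Y = 30$ ($Y = \left(\left(-2\right) 0 - 10\right) \left(-3\right) = \left(0 - 10\right) \left(-3\right) = \left(-10\right) \left(-3\right) = 30$)
$J{\left(-6 \right)} Y - \left(24 + 12 \left(-31\right)\right) = 2 \left(-6\right)^{2} \cdot 30 - \left(24 + 12 \left(-31\right)\right) = 2 \cdot 36 \cdot 30 - \left(24 - 372\right) = 72 \cdot 30 - -348 = 2160 + 348 = 2508$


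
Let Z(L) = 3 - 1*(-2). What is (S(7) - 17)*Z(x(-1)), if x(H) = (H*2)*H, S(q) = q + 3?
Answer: -35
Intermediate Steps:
S(q) = 3 + q
x(H) = 2*H² (x(H) = (2*H)*H = 2*H²)
Z(L) = 5 (Z(L) = 3 + 2 = 5)
(S(7) - 17)*Z(x(-1)) = ((3 + 7) - 17)*5 = (10 - 17)*5 = -7*5 = -35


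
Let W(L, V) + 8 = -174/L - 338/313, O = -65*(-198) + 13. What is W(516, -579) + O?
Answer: 346531105/26918 ≈ 12874.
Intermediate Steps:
O = 12883 (O = 12870 + 13 = 12883)
W(L, V) = -2842/313 - 174/L (W(L, V) = -8 + (-174/L - 338/313) = -8 + (-338/313 - 174/L) = -2842/313 - 174/L)
W(516, -579) + O = (-2842/313 - 174/516) + 12883 = (-2842/313 - 174*1/516) + 12883 = (-2842/313 - 29/86) + 12883 = -253489/26918 + 12883 = 346531105/26918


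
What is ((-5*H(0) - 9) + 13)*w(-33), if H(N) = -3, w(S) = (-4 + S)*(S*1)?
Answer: 23199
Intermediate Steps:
w(S) = S*(-4 + S) (w(S) = (-4 + S)*S = S*(-4 + S))
((-5*H(0) - 9) + 13)*w(-33) = ((-5*(-3) - 9) + 13)*(-33*(-4 - 33)) = ((15 - 9) + 13)*(-33*(-37)) = (6 + 13)*1221 = 19*1221 = 23199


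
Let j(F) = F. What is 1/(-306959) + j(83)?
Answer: 25477596/306959 ≈ 83.000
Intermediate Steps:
1/(-306959) + j(83) = 1/(-306959) + 83 = -1/306959 + 83 = 25477596/306959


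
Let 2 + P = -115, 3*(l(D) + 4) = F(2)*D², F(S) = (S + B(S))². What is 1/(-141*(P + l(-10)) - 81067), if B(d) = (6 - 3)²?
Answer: -1/632706 ≈ -1.5805e-6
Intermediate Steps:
B(d) = 9 (B(d) = 3² = 9)
F(S) = (9 + S)² (F(S) = (S + 9)² = (9 + S)²)
l(D) = -4 + 121*D²/3 (l(D) = -4 + ((9 + 2)²*D²)/3 = -4 + (11²*D²)/3 = -4 + (121*D²)/3 = -4 + 121*D²/3)
P = -117 (P = -2 - 115 = -117)
1/(-141*(P + l(-10)) - 81067) = 1/(-141*(-117 + (-4 + (121/3)*(-10)²)) - 81067) = 1/(-141*(-117 + (-4 + (121/3)*100)) - 81067) = 1/(-141*(-117 + (-4 + 12100/3)) - 81067) = 1/(-141*(-117 + 12088/3) - 81067) = 1/(-141*11737/3 - 81067) = 1/(-551639 - 81067) = 1/(-632706) = -1/632706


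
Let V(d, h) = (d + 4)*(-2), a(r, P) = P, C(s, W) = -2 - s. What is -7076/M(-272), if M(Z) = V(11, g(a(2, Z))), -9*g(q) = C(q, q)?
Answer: 3538/15 ≈ 235.87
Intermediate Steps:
g(q) = 2/9 + q/9 (g(q) = -(-2 - q)/9 = 2/9 + q/9)
V(d, h) = -8 - 2*d (V(d, h) = (4 + d)*(-2) = -8 - 2*d)
M(Z) = -30 (M(Z) = -8 - 2*11 = -8 - 22 = -30)
-7076/M(-272) = -7076/(-30) = -7076*(-1/30) = 3538/15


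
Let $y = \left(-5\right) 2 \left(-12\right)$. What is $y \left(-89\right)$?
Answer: $-10680$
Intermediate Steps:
$y = 120$ ($y = \left(-10\right) \left(-12\right) = 120$)
$y \left(-89\right) = 120 \left(-89\right) = -10680$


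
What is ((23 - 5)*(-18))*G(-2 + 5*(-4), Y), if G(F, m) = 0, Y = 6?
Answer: 0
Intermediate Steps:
((23 - 5)*(-18))*G(-2 + 5*(-4), Y) = ((23 - 5)*(-18))*0 = (18*(-18))*0 = -324*0 = 0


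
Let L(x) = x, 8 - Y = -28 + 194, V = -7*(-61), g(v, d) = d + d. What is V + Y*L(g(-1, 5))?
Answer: -1153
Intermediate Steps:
g(v, d) = 2*d
V = 427
Y = -158 (Y = 8 - (-28 + 194) = 8 - 1*166 = 8 - 166 = -158)
V + Y*L(g(-1, 5)) = 427 - 316*5 = 427 - 158*10 = 427 - 1580 = -1153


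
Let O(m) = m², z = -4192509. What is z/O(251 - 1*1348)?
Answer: -4192509/1203409 ≈ -3.4839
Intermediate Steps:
z/O(251 - 1*1348) = -4192509/(251 - 1*1348)² = -4192509/(251 - 1348)² = -4192509/((-1097)²) = -4192509/1203409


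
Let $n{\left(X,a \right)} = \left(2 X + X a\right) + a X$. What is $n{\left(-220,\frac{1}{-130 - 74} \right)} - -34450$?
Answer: $\frac{1734620}{51} \approx 34012.0$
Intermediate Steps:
$n{\left(X,a \right)} = 2 X + 2 X a$ ($n{\left(X,a \right)} = \left(2 X + X a\right) + X a = 2 X + 2 X a$)
$n{\left(-220,\frac{1}{-130 - 74} \right)} - -34450 = 2 \left(-220\right) \left(1 + \frac{1}{-130 - 74}\right) - -34450 = 2 \left(-220\right) \left(1 + \frac{1}{-204}\right) + 34450 = 2 \left(-220\right) \left(1 - \frac{1}{204}\right) + 34450 = 2 \left(-220\right) \frac{203}{204} + 34450 = - \frac{22330}{51} + 34450 = \frac{1734620}{51}$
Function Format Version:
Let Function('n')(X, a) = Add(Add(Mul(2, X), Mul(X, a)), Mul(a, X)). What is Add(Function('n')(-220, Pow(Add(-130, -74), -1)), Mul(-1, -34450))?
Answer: Rational(1734620, 51) ≈ 34012.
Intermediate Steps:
Function('n')(X, a) = Add(Mul(2, X), Mul(2, X, a)) (Function('n')(X, a) = Add(Add(Mul(2, X), Mul(X, a)), Mul(X, a)) = Add(Mul(2, X), Mul(2, X, a)))
Add(Function('n')(-220, Pow(Add(-130, -74), -1)), Mul(-1, -34450)) = Add(Mul(2, -220, Add(1, Pow(Add(-130, -74), -1))), Mul(-1, -34450)) = Add(Mul(2, -220, Add(1, Pow(-204, -1))), 34450) = Add(Mul(2, -220, Add(1, Rational(-1, 204))), 34450) = Add(Mul(2, -220, Rational(203, 204)), 34450) = Add(Rational(-22330, 51), 34450) = Rational(1734620, 51)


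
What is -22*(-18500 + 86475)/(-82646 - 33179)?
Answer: 59818/4633 ≈ 12.911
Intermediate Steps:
-22*(-18500 + 86475)/(-82646 - 33179) = -1495450/(-115825) = -1495450*(-1)/115825 = -22*(-2719/4633) = 59818/4633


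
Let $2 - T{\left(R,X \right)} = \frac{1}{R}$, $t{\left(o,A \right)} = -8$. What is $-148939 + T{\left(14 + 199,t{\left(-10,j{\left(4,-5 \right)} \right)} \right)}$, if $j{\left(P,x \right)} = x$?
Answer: $- \frac{31723582}{213} \approx -1.4894 \cdot 10^{5}$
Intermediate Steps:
$T{\left(R,X \right)} = 2 - \frac{1}{R}$
$-148939 + T{\left(14 + 199,t{\left(-10,j{\left(4,-5 \right)} \right)} \right)} = -148939 + \left(2 - \frac{1}{14 + 199}\right) = -148939 + \left(2 - \frac{1}{213}\right) = -148939 + \frac{425}{213} = - \frac{31723582}{213}$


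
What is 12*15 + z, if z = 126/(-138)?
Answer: 4119/23 ≈ 179.09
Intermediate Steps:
z = -21/23 (z = 126*(-1/138) = -21/23 ≈ -0.91304)
12*15 + z = 12*15 - 21/23 = 180 - 21/23 = 4119/23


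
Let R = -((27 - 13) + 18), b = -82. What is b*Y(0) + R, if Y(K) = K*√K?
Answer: -32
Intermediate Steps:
Y(K) = K^(3/2)
R = -32 (R = -(14 + 18) = -1*32 = -32)
b*Y(0) + R = -82*0^(3/2) - 32 = -82*0 - 32 = 0 - 32 = -32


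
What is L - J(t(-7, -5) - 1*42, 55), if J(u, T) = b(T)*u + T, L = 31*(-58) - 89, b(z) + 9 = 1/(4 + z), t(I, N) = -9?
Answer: -141608/59 ≈ -2400.1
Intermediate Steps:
b(z) = -9 + 1/(4 + z)
L = -1887 (L = -1798 - 89 = -1887)
J(u, T) = T + u*(-35 - 9*T)/(4 + T) (J(u, T) = ((-35 - 9*T)/(4 + T))*u + T = u*(-35 - 9*T)/(4 + T) + T = T + u*(-35 - 9*T)/(4 + T))
L - J(t(-7, -5) - 1*42, 55) = -1887 - (55*(4 + 55) - (-9 - 1*42)*(35 + 9*55))/(4 + 55) = -1887 - (55*59 - (-9 - 42)*(35 + 495))/59 = -1887 - (3245 - 1*(-51)*530)/59 = -1887 - (3245 + 27030)/59 = -1887 - 30275/59 = -141608/59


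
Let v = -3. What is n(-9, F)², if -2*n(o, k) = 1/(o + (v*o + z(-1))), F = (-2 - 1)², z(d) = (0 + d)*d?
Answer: 1/1444 ≈ 0.00069252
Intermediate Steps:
z(d) = d² (z(d) = d*d = d²)
F = 9 (F = (-3)² = 9)
n(o, k) = -1/(2*(1 - 2*o)) (n(o, k) = -1/(2*(o + (-3*o + (-1)²))) = -1/(2*(o + (-3*o + 1))) = -1/(2*(o + (1 - 3*o))) = -1/(2*(1 - 2*o)))
n(-9, F)² = (1/(2*(-1 + 2*(-9))))² = (1/(2*(-1 - 18)))² = ((½)/(-19))² = ((½)*(-1/19))² = (-1/38)² = 1/1444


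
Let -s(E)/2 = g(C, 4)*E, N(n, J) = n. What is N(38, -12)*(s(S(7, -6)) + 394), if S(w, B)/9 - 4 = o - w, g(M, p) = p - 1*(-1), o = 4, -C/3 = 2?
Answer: 11552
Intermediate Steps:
C = -6 (C = -3*2 = -6)
g(M, p) = 1 + p (g(M, p) = p + 1 = 1 + p)
S(w, B) = 72 - 9*w (S(w, B) = 36 + 9*(4 - w) = 36 + (36 - 9*w) = 72 - 9*w)
s(E) = -10*E (s(E) = -2*(1 + 4)*E = -10*E)
N(38, -12)*(s(S(7, -6)) + 394) = 38*(-10*(72 - 9*7) + 394) = 38*(-10*(72 - 63) + 394) = 38*(-10*9 + 394) = 38*(-90 + 394) = 38*304 = 11552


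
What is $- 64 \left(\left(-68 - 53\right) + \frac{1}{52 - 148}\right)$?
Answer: $\frac{23234}{3} \approx 7744.7$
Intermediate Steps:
$- 64 \left(\left(-68 - 53\right) + \frac{1}{52 - 148}\right) = - 64 \left(\left(-68 - 53\right) + \frac{1}{-96}\right) = - 64 \left(-121 - \frac{1}{96}\right) = \left(-64\right) \left(- \frac{11617}{96}\right) = \frac{23234}{3}$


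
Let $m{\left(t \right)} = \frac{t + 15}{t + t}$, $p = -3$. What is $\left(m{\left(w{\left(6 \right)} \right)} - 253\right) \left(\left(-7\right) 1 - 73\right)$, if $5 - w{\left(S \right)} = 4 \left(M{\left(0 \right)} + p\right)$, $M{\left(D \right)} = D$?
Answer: $\frac{342800}{17} \approx 20165.0$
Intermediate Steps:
$w{\left(S \right)} = 17$ ($w{\left(S \right)} = 5 - 4 \left(0 - 3\right) = 5 - 4 \left(-3\right) = 5 - -12 = 5 + 12 = 17$)
$m{\left(t \right)} = \frac{15 + t}{2 t}$
$\left(m{\left(w{\left(6 \right)} \right)} - 253\right) \left(\left(-7\right) 1 - 73\right) = \left(\frac{15 + 17}{2 \cdot 17} - 253\right) \left(\left(-7\right) 1 - 73\right) = \left(\frac{1}{2} \cdot \frac{1}{17} \cdot 32 - 253\right) \left(-7 - 73\right) = \left(\frac{16}{17} - 253\right) \left(-80\right) = \left(- \frac{4285}{17}\right) \left(-80\right) = \frac{342800}{17}$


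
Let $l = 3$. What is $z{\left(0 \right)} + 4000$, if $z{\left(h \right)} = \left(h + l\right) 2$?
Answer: $4006$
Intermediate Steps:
$z{\left(h \right)} = 6 + 2 h$ ($z{\left(h \right)} = \left(h + 3\right) 2 = \left(3 + h\right) 2 = 6 + 2 h$)
$z{\left(0 \right)} + 4000 = \left(6 + 2 \cdot 0\right) + 4000 = \left(6 + 0\right) + 4000 = 6 + 4000 = 4006$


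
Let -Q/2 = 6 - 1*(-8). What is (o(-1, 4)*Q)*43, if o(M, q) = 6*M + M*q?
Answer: 12040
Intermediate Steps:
Q = -28 (Q = -2*(6 - 1*(-8)) = -2*(6 + 8) = -2*14 = -28)
(o(-1, 4)*Q)*43 = (-(6 + 4)*(-28))*43 = (-1*10*(-28))*43 = -10*(-28)*43 = 280*43 = 12040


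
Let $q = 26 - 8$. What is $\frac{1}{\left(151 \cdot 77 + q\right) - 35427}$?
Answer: $- \frac{1}{23782} \approx -4.2049 \cdot 10^{-5}$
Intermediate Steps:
$q = 18$ ($q = 26 - 8 = 18$)
$\frac{1}{\left(151 \cdot 77 + q\right) - 35427} = \frac{1}{\left(151 \cdot 77 + 18\right) - 35427} = \frac{1}{\left(11627 + 18\right) - 35427} = \frac{1}{11645 - 35427} = \frac{1}{-23782} = - \frac{1}{23782}$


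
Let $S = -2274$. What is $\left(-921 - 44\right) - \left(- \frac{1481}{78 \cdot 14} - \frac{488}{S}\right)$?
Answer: $- \frac{398910137}{413868} \approx -963.86$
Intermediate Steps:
$\left(-921 - 44\right) - \left(- \frac{1481}{78 \cdot 14} - \frac{488}{S}\right) = \left(-921 - 44\right) - \left(- \frac{1481}{78 \cdot 14} - \frac{488}{-2274}\right) = \left(-921 - 44\right) - \left(- \frac{1481}{1092} - - \frac{244}{1137}\right) = -965 - \left(\left(-1481\right) \frac{1}{1092} + \frac{244}{1137}\right) = -965 - \left(- \frac{1481}{1092} + \frac{244}{1137}\right) = -965 - - \frac{472483}{413868} = -965 + \frac{472483}{413868} = - \frac{398910137}{413868}$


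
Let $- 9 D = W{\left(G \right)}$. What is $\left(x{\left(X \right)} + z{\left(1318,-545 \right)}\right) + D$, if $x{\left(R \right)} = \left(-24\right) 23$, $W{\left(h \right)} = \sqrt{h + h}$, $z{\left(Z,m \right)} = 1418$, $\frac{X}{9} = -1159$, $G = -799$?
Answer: $866 - \frac{i \sqrt{1598}}{9} \approx 866.0 - 4.4417 i$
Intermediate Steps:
$X = -10431$ ($X = 9 \left(-1159\right) = -10431$)
$W{\left(h \right)} = \sqrt{2} \sqrt{h}$ ($W{\left(h \right)} = \sqrt{2 h} = \sqrt{2} \sqrt{h}$)
$D = - \frac{i \sqrt{1598}}{9}$ ($D = - \frac{\sqrt{2} \sqrt{-799}}{9} = - \frac{\sqrt{2} i \sqrt{799}}{9} = - \frac{i \sqrt{1598}}{9} \approx - 4.4417 i$)
$x{\left(R \right)} = -552$
$\left(x{\left(X \right)} + z{\left(1318,-545 \right)}\right) + D = \left(-552 + 1418\right) - \frac{i \sqrt{1598}}{9} = 866 - \frac{i \sqrt{1598}}{9}$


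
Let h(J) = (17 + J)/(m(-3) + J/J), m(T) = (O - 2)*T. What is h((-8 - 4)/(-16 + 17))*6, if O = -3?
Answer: 15/8 ≈ 1.8750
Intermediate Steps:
m(T) = -5*T (m(T) = (-3 - 2)*T = -5*T)
h(J) = 17/16 + J/16 (h(J) = (17 + J)/(-5*(-3) + J/J) = (17 + J)/(15 + 1) = (17 + J)/16 = (17 + J)*(1/16) = 17/16 + J/16)
h((-8 - 4)/(-16 + 17))*6 = (17/16 + ((-8 - 4)/(-16 + 17))/16)*6 = (17/16 + (-12/1)/16)*6 = (17/16 + (-12*1)/16)*6 = (17/16 + (1/16)*(-12))*6 = (17/16 - 3/4)*6 = (5/16)*6 = 15/8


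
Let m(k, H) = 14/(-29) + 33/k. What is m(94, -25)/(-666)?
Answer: 359/1815516 ≈ 0.00019774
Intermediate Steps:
m(k, H) = -14/29 + 33/k (m(k, H) = 14*(-1/29) + 33/k = -14/29 + 33/k)
m(94, -25)/(-666) = (-14/29 + 33/94)/(-666) = (-14/29 + 33*(1/94))*(-1/666) = (-14/29 + 33/94)*(-1/666) = -359/2726*(-1/666) = 359/1815516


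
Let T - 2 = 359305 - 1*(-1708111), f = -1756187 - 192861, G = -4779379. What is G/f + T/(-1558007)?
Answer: 3416809019589/3036630427336 ≈ 1.1252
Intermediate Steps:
f = -1949048
T = 2067418 (T = 2 + (359305 - 1*(-1708111)) = 2 + (359305 + 1708111) = 2 + 2067416 = 2067418)
G/f + T/(-1558007) = -4779379/(-1949048) + 2067418/(-1558007) = -4779379*(-1/1949048) + 2067418*(-1/1558007) = 4779379/1949048 - 2067418/1558007 = 3416809019589/3036630427336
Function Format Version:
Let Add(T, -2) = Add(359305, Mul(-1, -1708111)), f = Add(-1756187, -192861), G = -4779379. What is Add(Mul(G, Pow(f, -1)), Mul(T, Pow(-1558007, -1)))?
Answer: Rational(3416809019589, 3036630427336) ≈ 1.1252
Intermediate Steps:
f = -1949048
T = 2067418 (T = Add(2, Add(359305, Mul(-1, -1708111))) = Add(2, Add(359305, 1708111)) = Add(2, 2067416) = 2067418)
Add(Mul(G, Pow(f, -1)), Mul(T, Pow(-1558007, -1))) = Add(Mul(-4779379, Pow(-1949048, -1)), Mul(2067418, Pow(-1558007, -1))) = Add(Mul(-4779379, Rational(-1, 1949048)), Mul(2067418, Rational(-1, 1558007))) = Add(Rational(4779379, 1949048), Rational(-2067418, 1558007)) = Rational(3416809019589, 3036630427336)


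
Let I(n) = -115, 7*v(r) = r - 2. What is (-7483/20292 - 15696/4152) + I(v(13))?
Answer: -418274867/3510516 ≈ -119.15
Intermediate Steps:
v(r) = -2/7 + r/7 (v(r) = (r - 2)/7 = (-2 + r)/7 = -2/7 + r/7)
(-7483/20292 - 15696/4152) + I(v(13)) = (-7483/20292 - 15696/4152) - 115 = (-7483*1/20292 - 15696*1/4152) - 115 = (-7483/20292 - 654/173) - 115 = -14565527/3510516 - 115 = -418274867/3510516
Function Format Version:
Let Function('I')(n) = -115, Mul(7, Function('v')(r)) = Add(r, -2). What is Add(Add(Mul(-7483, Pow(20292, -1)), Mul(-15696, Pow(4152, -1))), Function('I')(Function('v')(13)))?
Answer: Rational(-418274867, 3510516) ≈ -119.15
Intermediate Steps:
Function('v')(r) = Add(Rational(-2, 7), Mul(Rational(1, 7), r)) (Function('v')(r) = Mul(Rational(1, 7), Add(r, -2)) = Mul(Rational(1, 7), Add(-2, r)) = Add(Rational(-2, 7), Mul(Rational(1, 7), r)))
Add(Add(Mul(-7483, Pow(20292, -1)), Mul(-15696, Pow(4152, -1))), Function('I')(Function('v')(13))) = Add(Add(Mul(-7483, Pow(20292, -1)), Mul(-15696, Pow(4152, -1))), -115) = Add(Add(Mul(-7483, Rational(1, 20292)), Mul(-15696, Rational(1, 4152))), -115) = Add(Add(Rational(-7483, 20292), Rational(-654, 173)), -115) = Add(Rational(-14565527, 3510516), -115) = Rational(-418274867, 3510516)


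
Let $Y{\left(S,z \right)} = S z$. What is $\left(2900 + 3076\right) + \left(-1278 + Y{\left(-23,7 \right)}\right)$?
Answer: $4537$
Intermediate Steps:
$\left(2900 + 3076\right) + \left(-1278 + Y{\left(-23,7 \right)}\right) = \left(2900 + 3076\right) - 1439 = 5976 - 1439 = 4537$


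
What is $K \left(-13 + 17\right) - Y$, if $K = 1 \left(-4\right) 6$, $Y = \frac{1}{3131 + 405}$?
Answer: $- \frac{339457}{3536} \approx -96.0$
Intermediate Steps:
$Y = \frac{1}{3536} \approx 0.00028281$
$K = -24$ ($K = \left(-4\right) 6 = -24$)
$K \left(-13 + 17\right) - Y = - 24 \left(-13 + 17\right) - \frac{1}{3536} = \left(-24\right) 4 - \frac{1}{3536} = -96 - \frac{1}{3536} = - \frac{339457}{3536}$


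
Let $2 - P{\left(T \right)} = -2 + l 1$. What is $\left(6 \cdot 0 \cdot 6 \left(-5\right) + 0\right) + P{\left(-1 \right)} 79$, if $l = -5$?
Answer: $711$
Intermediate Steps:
$P{\left(T \right)} = 9$ ($P{\left(T \right)} = 2 - \left(-2 - 5\right) = 2 - -7 = 2 + 7 = 9$)
$\left(6 \cdot 0 \cdot 6 \left(-5\right) + 0\right) + P{\left(-1 \right)} 79 = \left(6 \cdot 0 \cdot 6 \left(-5\right) + 0\right) + 9 \cdot 79 = \left(0 \cdot 6 \left(-5\right) + 0\right) + 711 = \left(0 \left(-5\right) + 0\right) + 711 = \left(0 + 0\right) + 711 = 0 + 711 = 711$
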